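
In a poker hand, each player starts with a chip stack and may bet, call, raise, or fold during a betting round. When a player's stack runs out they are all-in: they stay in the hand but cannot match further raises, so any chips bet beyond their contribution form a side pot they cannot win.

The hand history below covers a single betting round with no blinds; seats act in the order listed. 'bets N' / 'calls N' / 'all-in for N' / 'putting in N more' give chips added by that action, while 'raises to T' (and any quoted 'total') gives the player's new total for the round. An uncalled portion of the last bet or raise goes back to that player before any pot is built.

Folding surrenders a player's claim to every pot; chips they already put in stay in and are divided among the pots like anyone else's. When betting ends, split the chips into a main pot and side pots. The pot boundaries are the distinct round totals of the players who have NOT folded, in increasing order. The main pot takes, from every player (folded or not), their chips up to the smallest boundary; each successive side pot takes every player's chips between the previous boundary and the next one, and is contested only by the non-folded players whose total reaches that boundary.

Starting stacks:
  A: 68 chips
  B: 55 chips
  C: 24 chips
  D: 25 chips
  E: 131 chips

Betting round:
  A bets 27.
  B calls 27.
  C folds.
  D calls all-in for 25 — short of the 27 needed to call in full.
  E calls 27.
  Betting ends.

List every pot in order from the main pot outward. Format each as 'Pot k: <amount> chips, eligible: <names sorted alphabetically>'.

Contributions: A=27, B=27, D=25, E=27
Folded: C
Pot levels (distinct totals of non-folded players): 25, 27
Layer 1-25: 25 each from A, B, D, E = 25*4 = 100 chips; eligible A, B, D, E
Layer 26-27: 2 each from A, B, E = 2*3 = 6 chips; eligible A, B, E

Pot 1: 100 chips, eligible: A, B, D, E
Pot 2: 6 chips, eligible: A, B, E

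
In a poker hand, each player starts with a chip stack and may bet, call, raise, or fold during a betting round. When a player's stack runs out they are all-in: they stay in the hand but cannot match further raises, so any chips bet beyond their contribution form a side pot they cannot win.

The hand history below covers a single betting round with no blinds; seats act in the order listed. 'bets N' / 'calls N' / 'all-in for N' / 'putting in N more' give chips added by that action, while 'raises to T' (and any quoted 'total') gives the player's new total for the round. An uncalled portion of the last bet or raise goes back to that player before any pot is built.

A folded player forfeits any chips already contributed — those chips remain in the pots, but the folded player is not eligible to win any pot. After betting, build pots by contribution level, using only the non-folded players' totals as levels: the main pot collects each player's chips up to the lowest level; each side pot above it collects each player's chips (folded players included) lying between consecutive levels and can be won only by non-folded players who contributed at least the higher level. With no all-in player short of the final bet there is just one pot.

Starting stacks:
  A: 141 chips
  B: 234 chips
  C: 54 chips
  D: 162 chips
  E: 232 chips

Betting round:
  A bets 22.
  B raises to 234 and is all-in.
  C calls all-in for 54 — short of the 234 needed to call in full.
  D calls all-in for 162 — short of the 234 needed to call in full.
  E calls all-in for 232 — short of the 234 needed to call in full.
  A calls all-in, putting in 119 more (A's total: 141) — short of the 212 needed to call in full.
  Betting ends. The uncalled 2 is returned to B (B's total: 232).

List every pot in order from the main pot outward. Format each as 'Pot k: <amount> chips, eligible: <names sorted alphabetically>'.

Pot 1: 270 chips, eligible: A, B, C, D, E
Pot 2: 348 chips, eligible: A, B, D, E
Pot 3: 63 chips, eligible: B, D, E
Pot 4: 140 chips, eligible: B, E

Derivation:
Contributions (after 2 returned to B): A=141, B=232, C=54, D=162, E=232
Pot levels (distinct totals of non-folded players): 54, 141, 162, 232
Layer 1-54: 54 each from A, B, C, D, E = 54*5 = 270 chips; eligible A, B, C, D, E
Layer 55-141: 87 each from A, B, D, E = 87*4 = 348 chips; eligible A, B, D, E
Layer 142-162: 21 each from B, D, E = 21*3 = 63 chips; eligible B, D, E
Layer 163-232: 70 each from B, E = 70*2 = 140 chips; eligible B, E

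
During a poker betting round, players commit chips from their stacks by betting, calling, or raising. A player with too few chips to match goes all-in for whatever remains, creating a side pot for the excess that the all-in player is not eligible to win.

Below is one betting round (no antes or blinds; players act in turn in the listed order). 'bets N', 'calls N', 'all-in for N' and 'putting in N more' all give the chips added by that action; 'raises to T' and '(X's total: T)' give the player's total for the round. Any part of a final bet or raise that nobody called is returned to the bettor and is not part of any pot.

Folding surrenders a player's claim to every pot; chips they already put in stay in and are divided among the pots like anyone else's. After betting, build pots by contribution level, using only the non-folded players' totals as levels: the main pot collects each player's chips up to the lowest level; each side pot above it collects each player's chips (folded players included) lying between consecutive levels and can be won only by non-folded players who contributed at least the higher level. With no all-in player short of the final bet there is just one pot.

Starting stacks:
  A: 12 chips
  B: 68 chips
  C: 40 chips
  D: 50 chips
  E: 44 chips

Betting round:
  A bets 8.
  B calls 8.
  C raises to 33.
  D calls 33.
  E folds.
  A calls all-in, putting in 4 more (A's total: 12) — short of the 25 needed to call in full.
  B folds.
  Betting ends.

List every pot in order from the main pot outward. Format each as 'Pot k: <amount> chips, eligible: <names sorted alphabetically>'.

Pot 1: 44 chips, eligible: A, C, D
Pot 2: 42 chips, eligible: C, D

Derivation:
Contributions: A=12, B=8, C=33, D=33
Folded: B, E
Pot levels (distinct totals of non-folded players): 12, 33
Layer 1-12: A 12 + B 8 + C 12 + D 12 = 44 chips; eligible A, C, D
Layer 13-33: 21 each from C, D = 21*2 = 42 chips; eligible C, D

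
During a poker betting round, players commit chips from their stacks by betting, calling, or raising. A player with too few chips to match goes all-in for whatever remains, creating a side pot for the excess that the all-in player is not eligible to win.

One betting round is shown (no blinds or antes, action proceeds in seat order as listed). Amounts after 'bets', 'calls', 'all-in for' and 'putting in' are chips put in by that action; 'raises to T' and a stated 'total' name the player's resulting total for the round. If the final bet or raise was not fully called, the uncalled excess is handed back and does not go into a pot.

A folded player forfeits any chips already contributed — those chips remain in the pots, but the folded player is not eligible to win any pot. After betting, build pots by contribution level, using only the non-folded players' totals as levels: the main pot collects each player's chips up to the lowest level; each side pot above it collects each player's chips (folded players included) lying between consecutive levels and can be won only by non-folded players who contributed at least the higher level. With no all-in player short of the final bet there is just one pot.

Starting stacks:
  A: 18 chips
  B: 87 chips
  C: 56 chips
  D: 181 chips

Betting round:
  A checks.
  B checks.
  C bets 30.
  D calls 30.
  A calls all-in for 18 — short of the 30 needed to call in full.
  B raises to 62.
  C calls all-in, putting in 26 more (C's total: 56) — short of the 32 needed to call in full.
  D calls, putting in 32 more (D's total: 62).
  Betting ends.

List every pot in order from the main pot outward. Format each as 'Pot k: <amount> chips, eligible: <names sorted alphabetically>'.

Contributions: A=18, B=62, C=56, D=62
Pot levels (distinct totals of non-folded players): 18, 56, 62
Layer 1-18: 18 each from A, B, C, D = 18*4 = 72 chips; eligible A, B, C, D
Layer 19-56: 38 each from B, C, D = 38*3 = 114 chips; eligible B, C, D
Layer 57-62: 6 each from B, D = 6*2 = 12 chips; eligible B, D

Pot 1: 72 chips, eligible: A, B, C, D
Pot 2: 114 chips, eligible: B, C, D
Pot 3: 12 chips, eligible: B, D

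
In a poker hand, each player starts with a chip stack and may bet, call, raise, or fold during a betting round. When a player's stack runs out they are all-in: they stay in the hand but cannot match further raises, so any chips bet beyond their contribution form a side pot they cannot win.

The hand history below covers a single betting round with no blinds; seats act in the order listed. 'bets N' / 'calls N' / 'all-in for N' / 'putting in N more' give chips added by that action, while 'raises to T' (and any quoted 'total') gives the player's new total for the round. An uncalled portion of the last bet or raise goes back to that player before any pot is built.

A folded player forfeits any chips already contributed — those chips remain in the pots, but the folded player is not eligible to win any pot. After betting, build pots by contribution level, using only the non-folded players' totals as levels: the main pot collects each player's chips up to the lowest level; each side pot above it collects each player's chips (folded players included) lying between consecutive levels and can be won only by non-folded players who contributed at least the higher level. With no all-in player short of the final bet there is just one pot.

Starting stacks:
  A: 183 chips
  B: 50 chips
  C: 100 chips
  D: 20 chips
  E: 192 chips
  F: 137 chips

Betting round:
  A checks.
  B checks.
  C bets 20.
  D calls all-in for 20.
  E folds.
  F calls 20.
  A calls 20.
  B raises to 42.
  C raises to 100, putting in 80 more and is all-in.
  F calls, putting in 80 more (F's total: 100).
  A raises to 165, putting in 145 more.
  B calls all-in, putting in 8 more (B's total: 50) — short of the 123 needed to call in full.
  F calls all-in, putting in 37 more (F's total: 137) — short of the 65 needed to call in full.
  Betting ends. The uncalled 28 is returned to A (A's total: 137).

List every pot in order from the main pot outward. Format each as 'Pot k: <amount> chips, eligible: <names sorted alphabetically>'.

Pot 1: 100 chips, eligible: A, B, C, D, F
Pot 2: 120 chips, eligible: A, B, C, F
Pot 3: 150 chips, eligible: A, C, F
Pot 4: 74 chips, eligible: A, F

Derivation:
Contributions (after 28 returned to A): A=137, B=50, C=100, D=20, F=137
Folded: E
Pot levels (distinct totals of non-folded players): 20, 50, 100, 137
Layer 1-20: 20 each from A, B, C, D, F = 20*5 = 100 chips; eligible A, B, C, D, F
Layer 21-50: 30 each from A, B, C, F = 30*4 = 120 chips; eligible A, B, C, F
Layer 51-100: 50 each from A, C, F = 50*3 = 150 chips; eligible A, C, F
Layer 101-137: 37 each from A, F = 37*2 = 74 chips; eligible A, F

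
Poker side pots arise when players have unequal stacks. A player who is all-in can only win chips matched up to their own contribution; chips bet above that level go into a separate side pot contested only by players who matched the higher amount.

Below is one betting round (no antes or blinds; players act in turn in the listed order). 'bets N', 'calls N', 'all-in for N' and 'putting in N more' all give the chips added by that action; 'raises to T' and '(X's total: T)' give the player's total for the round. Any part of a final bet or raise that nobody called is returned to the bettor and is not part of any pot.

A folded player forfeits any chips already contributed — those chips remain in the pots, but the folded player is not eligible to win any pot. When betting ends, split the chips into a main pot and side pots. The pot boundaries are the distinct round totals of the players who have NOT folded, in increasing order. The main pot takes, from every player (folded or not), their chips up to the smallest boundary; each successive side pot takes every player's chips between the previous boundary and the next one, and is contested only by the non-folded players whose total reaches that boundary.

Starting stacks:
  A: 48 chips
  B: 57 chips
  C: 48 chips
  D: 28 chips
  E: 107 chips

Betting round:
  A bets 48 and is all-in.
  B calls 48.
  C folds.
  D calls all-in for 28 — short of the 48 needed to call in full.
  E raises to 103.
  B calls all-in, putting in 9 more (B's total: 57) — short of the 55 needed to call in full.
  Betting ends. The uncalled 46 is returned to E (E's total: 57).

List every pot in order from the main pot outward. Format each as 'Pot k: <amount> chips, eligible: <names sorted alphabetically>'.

Pot 1: 112 chips, eligible: A, B, D, E
Pot 2: 60 chips, eligible: A, B, E
Pot 3: 18 chips, eligible: B, E

Derivation:
Contributions (after 46 returned to E): A=48, B=57, D=28, E=57
Folded: C
Pot levels (distinct totals of non-folded players): 28, 48, 57
Layer 1-28: 28 each from A, B, D, E = 28*4 = 112 chips; eligible A, B, D, E
Layer 29-48: 20 each from A, B, E = 20*3 = 60 chips; eligible A, B, E
Layer 49-57: 9 each from B, E = 9*2 = 18 chips; eligible B, E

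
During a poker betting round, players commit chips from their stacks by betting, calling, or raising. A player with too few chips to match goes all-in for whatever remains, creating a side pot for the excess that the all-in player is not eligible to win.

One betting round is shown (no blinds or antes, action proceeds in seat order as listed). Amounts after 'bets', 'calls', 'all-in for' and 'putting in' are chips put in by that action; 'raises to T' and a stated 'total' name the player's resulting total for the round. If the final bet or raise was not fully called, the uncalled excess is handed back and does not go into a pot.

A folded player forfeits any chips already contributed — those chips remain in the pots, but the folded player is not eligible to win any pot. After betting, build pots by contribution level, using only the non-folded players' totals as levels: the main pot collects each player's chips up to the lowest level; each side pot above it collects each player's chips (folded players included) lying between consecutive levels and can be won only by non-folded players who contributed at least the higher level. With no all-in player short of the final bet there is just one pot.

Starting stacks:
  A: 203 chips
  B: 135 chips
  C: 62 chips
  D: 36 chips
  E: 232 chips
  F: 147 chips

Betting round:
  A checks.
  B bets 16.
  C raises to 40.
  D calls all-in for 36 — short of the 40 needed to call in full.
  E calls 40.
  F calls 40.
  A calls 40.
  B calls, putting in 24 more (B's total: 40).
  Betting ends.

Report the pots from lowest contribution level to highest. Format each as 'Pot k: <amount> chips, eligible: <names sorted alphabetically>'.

Contributions: A=40, B=40, C=40, D=36, E=40, F=40
Pot levels (distinct totals of non-folded players): 36, 40
Layer 1-36: 36 each from A, B, C, D, E, F = 36*6 = 216 chips; eligible A, B, C, D, E, F
Layer 37-40: 4 each from A, B, C, E, F = 4*5 = 20 chips; eligible A, B, C, E, F

Pot 1: 216 chips, eligible: A, B, C, D, E, F
Pot 2: 20 chips, eligible: A, B, C, E, F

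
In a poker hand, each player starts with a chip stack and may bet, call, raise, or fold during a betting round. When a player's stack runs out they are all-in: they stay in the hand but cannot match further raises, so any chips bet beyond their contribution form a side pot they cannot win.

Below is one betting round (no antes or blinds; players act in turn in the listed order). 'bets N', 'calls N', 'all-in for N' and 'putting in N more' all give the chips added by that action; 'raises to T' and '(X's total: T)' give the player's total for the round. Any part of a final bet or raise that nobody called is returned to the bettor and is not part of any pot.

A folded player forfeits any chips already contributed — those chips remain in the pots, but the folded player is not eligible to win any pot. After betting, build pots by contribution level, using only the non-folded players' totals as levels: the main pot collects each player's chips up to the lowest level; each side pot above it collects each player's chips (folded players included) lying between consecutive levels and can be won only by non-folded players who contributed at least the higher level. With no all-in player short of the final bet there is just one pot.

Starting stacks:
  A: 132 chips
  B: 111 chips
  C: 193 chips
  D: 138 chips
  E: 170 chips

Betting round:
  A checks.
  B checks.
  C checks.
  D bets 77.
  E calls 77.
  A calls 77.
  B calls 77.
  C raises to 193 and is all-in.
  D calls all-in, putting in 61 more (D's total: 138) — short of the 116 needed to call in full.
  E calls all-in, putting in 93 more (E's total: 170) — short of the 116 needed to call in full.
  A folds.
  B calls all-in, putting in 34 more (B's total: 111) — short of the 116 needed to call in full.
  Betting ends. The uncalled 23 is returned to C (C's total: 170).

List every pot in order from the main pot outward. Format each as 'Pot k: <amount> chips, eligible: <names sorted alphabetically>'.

Contributions (after 23 returned to C): A=77, B=111, C=170, D=138, E=170
Folded: A
Pot levels (distinct totals of non-folded players): 111, 138, 170
Layer 1-111: A 77 + B 111 + C 111 + D 111 + E 111 = 521 chips; eligible B, C, D, E
Layer 112-138: 27 each from C, D, E = 27*3 = 81 chips; eligible C, D, E
Layer 139-170: 32 each from C, E = 32*2 = 64 chips; eligible C, E

Pot 1: 521 chips, eligible: B, C, D, E
Pot 2: 81 chips, eligible: C, D, E
Pot 3: 64 chips, eligible: C, E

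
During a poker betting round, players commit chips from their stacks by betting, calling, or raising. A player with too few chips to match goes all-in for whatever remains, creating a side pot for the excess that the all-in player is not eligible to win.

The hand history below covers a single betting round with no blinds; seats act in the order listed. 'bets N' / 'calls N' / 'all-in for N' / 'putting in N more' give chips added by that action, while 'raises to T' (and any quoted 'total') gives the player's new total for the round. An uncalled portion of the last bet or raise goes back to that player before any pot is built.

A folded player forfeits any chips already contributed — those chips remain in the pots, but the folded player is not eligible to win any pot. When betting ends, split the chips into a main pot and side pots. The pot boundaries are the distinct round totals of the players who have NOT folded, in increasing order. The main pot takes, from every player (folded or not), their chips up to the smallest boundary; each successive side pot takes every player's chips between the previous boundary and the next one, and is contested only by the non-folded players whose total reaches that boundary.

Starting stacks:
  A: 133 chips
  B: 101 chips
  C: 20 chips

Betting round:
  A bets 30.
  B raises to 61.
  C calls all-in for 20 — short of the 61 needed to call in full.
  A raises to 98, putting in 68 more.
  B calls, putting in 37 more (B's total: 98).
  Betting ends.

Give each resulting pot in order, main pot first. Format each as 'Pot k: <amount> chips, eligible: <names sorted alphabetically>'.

Contributions: A=98, B=98, C=20
Pot levels (distinct totals of non-folded players): 20, 98
Layer 1-20: 20 each from A, B, C = 20*3 = 60 chips; eligible A, B, C
Layer 21-98: 78 each from A, B = 78*2 = 156 chips; eligible A, B

Pot 1: 60 chips, eligible: A, B, C
Pot 2: 156 chips, eligible: A, B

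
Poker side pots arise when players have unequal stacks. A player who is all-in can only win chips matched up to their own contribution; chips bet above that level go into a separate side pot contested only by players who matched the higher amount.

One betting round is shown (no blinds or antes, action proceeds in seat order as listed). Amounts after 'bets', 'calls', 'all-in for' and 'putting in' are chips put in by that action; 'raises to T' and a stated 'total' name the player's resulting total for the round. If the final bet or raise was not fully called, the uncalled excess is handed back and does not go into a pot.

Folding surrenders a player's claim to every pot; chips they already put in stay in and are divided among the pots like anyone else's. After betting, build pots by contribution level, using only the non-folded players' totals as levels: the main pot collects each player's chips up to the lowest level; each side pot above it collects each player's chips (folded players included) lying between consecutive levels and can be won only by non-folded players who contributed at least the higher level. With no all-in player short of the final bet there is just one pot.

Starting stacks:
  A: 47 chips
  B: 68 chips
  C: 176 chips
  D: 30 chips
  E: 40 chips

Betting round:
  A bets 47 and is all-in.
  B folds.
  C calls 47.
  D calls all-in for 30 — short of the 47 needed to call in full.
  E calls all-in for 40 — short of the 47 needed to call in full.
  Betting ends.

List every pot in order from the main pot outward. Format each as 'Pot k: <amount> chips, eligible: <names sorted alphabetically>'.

Pot 1: 120 chips, eligible: A, C, D, E
Pot 2: 30 chips, eligible: A, C, E
Pot 3: 14 chips, eligible: A, C

Derivation:
Contributions: A=47, C=47, D=30, E=40
Folded: B
Pot levels (distinct totals of non-folded players): 30, 40, 47
Layer 1-30: 30 each from A, C, D, E = 30*4 = 120 chips; eligible A, C, D, E
Layer 31-40: 10 each from A, C, E = 10*3 = 30 chips; eligible A, C, E
Layer 41-47: 7 each from A, C = 7*2 = 14 chips; eligible A, C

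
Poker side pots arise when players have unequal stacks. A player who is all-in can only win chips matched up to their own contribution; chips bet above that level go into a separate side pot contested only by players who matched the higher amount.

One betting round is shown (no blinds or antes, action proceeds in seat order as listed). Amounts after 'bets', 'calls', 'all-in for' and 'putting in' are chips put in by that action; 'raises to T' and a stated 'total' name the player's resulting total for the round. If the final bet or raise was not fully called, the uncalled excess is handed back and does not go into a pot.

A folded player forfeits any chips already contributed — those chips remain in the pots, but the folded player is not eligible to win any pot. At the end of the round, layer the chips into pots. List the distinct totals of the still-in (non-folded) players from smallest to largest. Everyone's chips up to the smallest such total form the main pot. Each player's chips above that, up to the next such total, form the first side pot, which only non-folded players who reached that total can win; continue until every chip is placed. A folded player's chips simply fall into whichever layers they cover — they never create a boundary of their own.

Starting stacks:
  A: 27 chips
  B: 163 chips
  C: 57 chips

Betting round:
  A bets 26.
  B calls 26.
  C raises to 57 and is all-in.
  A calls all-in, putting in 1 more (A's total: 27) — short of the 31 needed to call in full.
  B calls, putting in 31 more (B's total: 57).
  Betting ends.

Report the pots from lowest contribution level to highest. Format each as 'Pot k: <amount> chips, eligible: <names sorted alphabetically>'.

Contributions: A=27, B=57, C=57
Pot levels (distinct totals of non-folded players): 27, 57
Layer 1-27: 27 each from A, B, C = 27*3 = 81 chips; eligible A, B, C
Layer 28-57: 30 each from B, C = 30*2 = 60 chips; eligible B, C

Pot 1: 81 chips, eligible: A, B, C
Pot 2: 60 chips, eligible: B, C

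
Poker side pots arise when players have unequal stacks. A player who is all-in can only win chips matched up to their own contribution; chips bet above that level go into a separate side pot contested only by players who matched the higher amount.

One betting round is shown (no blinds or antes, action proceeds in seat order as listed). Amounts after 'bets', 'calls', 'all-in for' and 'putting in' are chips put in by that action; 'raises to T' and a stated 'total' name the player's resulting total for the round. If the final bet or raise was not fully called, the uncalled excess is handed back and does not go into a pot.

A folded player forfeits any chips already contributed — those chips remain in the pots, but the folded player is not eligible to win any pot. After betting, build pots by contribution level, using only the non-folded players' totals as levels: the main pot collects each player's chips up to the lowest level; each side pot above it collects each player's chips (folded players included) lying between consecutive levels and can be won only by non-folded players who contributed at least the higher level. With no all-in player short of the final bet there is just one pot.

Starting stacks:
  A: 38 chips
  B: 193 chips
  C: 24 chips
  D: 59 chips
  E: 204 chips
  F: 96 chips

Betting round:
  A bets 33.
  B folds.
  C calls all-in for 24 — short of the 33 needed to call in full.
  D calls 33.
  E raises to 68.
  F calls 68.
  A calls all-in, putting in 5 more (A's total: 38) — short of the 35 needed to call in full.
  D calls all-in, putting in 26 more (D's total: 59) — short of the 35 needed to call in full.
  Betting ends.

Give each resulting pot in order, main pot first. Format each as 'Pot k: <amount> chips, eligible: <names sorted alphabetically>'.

Contributions: A=38, C=24, D=59, E=68, F=68
Folded: B
Pot levels (distinct totals of non-folded players): 24, 38, 59, 68
Layer 1-24: 24 each from A, C, D, E, F = 24*5 = 120 chips; eligible A, C, D, E, F
Layer 25-38: 14 each from A, D, E, F = 14*4 = 56 chips; eligible A, D, E, F
Layer 39-59: 21 each from D, E, F = 21*3 = 63 chips; eligible D, E, F
Layer 60-68: 9 each from E, F = 9*2 = 18 chips; eligible E, F

Pot 1: 120 chips, eligible: A, C, D, E, F
Pot 2: 56 chips, eligible: A, D, E, F
Pot 3: 63 chips, eligible: D, E, F
Pot 4: 18 chips, eligible: E, F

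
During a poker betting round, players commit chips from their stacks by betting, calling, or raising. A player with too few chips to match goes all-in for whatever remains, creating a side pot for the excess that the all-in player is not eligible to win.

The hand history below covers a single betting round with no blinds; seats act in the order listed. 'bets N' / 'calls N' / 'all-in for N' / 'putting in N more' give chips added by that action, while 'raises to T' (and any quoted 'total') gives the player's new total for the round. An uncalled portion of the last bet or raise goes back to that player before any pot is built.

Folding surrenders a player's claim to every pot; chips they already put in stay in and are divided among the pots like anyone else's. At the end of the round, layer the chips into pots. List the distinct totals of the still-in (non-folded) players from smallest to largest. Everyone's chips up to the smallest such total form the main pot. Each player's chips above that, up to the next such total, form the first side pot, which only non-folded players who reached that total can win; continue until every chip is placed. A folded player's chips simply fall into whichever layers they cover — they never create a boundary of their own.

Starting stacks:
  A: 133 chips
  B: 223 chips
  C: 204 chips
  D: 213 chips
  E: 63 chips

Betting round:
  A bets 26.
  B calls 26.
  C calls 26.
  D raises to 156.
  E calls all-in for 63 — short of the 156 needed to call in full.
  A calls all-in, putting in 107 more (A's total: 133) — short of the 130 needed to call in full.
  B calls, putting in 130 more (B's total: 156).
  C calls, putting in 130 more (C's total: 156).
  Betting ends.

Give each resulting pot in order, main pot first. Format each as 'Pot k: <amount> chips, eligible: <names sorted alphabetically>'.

Contributions: A=133, B=156, C=156, D=156, E=63
Pot levels (distinct totals of non-folded players): 63, 133, 156
Layer 1-63: 63 each from A, B, C, D, E = 63*5 = 315 chips; eligible A, B, C, D, E
Layer 64-133: 70 each from A, B, C, D = 70*4 = 280 chips; eligible A, B, C, D
Layer 134-156: 23 each from B, C, D = 23*3 = 69 chips; eligible B, C, D

Pot 1: 315 chips, eligible: A, B, C, D, E
Pot 2: 280 chips, eligible: A, B, C, D
Pot 3: 69 chips, eligible: B, C, D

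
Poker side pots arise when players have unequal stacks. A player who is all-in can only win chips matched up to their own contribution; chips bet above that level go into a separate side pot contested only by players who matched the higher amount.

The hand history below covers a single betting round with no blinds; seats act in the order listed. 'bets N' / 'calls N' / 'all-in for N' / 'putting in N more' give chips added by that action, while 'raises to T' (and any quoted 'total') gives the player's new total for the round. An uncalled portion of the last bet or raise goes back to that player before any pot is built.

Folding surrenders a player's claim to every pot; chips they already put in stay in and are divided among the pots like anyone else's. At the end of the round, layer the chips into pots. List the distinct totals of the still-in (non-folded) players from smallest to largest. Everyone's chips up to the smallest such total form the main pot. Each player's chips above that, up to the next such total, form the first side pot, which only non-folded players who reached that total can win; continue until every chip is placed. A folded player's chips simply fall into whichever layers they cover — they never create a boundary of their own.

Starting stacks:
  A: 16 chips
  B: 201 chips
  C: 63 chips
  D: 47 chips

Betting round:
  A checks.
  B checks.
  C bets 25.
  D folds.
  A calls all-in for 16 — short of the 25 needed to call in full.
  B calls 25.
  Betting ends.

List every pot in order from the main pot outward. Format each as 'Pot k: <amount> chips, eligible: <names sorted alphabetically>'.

Pot 1: 48 chips, eligible: A, B, C
Pot 2: 18 chips, eligible: B, C

Derivation:
Contributions: A=16, B=25, C=25
Folded: D
Pot levels (distinct totals of non-folded players): 16, 25
Layer 1-16: 16 each from A, B, C = 16*3 = 48 chips; eligible A, B, C
Layer 17-25: 9 each from B, C = 9*2 = 18 chips; eligible B, C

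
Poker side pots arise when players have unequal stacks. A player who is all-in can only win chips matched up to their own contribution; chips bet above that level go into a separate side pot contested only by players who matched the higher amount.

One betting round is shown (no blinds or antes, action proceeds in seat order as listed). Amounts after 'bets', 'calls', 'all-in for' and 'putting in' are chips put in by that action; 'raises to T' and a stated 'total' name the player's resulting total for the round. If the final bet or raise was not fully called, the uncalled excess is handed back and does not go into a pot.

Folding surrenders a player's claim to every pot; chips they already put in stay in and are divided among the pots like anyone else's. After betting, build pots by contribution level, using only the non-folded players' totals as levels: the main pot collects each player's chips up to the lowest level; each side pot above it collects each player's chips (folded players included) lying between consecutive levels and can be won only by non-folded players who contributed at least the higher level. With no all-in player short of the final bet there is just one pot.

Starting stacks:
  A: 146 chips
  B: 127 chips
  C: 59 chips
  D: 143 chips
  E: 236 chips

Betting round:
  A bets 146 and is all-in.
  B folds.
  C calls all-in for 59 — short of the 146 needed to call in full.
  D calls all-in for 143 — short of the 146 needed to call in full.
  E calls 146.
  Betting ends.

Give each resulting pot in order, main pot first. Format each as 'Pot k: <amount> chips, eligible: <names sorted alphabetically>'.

Pot 1: 236 chips, eligible: A, C, D, E
Pot 2: 252 chips, eligible: A, D, E
Pot 3: 6 chips, eligible: A, E

Derivation:
Contributions: A=146, C=59, D=143, E=146
Folded: B
Pot levels (distinct totals of non-folded players): 59, 143, 146
Layer 1-59: 59 each from A, C, D, E = 59*4 = 236 chips; eligible A, C, D, E
Layer 60-143: 84 each from A, D, E = 84*3 = 252 chips; eligible A, D, E
Layer 144-146: 3 each from A, E = 3*2 = 6 chips; eligible A, E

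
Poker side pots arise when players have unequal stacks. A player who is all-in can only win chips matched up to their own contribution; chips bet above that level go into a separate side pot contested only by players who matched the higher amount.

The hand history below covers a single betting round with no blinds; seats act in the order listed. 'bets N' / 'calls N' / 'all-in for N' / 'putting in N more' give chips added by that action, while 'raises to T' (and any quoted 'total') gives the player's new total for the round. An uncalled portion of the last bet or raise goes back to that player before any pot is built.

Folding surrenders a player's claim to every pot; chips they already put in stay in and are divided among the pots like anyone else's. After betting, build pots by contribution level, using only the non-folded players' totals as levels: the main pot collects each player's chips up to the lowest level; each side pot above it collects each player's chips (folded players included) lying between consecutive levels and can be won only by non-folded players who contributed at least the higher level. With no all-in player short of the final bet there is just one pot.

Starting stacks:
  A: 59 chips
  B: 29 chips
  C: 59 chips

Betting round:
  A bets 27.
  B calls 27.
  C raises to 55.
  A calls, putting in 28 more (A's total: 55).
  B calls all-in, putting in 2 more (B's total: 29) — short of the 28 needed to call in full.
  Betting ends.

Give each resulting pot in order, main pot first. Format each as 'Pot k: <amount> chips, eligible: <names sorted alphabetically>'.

Contributions: A=55, B=29, C=55
Pot levels (distinct totals of non-folded players): 29, 55
Layer 1-29: 29 each from A, B, C = 29*3 = 87 chips; eligible A, B, C
Layer 30-55: 26 each from A, C = 26*2 = 52 chips; eligible A, C

Pot 1: 87 chips, eligible: A, B, C
Pot 2: 52 chips, eligible: A, C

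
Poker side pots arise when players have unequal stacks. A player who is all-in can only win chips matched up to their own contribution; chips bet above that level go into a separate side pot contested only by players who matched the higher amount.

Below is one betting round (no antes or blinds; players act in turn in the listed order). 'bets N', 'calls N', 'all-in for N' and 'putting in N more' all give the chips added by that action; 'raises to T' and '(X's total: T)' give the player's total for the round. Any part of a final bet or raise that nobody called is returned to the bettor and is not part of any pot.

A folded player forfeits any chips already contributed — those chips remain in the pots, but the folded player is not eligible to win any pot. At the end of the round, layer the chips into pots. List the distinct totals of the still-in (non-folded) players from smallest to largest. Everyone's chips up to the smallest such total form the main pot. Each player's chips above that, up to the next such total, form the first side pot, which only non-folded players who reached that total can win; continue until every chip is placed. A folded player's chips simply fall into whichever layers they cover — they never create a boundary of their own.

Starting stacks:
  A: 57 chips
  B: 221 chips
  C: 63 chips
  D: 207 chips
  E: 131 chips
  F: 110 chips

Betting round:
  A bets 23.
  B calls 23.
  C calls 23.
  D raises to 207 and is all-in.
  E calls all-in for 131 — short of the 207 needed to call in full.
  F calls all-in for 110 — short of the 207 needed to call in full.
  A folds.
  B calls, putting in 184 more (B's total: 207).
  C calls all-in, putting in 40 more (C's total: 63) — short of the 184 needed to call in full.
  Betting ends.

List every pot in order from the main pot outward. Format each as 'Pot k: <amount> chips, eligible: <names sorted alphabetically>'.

Pot 1: 338 chips, eligible: B, C, D, E, F
Pot 2: 188 chips, eligible: B, D, E, F
Pot 3: 63 chips, eligible: B, D, E
Pot 4: 152 chips, eligible: B, D

Derivation:
Contributions: A=23, B=207, C=63, D=207, E=131, F=110
Folded: A
Pot levels (distinct totals of non-folded players): 63, 110, 131, 207
Layer 1-63: A 23 + B 63 + C 63 + D 63 + E 63 + F 63 = 338 chips; eligible B, C, D, E, F
Layer 64-110: 47 each from B, D, E, F = 47*4 = 188 chips; eligible B, D, E, F
Layer 111-131: 21 each from B, D, E = 21*3 = 63 chips; eligible B, D, E
Layer 132-207: 76 each from B, D = 76*2 = 152 chips; eligible B, D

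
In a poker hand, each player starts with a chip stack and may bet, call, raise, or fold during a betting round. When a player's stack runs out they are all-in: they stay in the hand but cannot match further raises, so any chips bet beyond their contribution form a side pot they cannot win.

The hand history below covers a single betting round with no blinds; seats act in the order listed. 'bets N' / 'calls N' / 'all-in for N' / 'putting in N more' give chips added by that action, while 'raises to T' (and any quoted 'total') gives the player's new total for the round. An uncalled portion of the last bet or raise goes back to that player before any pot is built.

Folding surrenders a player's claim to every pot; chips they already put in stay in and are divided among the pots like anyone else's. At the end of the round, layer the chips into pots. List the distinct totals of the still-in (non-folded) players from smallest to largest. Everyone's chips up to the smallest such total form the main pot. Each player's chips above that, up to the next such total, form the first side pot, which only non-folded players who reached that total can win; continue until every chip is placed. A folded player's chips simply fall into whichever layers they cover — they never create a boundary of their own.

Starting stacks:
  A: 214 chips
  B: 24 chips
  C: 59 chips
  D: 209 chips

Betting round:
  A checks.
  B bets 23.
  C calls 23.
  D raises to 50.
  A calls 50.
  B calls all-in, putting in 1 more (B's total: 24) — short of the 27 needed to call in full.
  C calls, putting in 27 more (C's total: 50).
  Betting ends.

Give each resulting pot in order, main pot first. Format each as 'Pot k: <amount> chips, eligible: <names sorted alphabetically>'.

Pot 1: 96 chips, eligible: A, B, C, D
Pot 2: 78 chips, eligible: A, C, D

Derivation:
Contributions: A=50, B=24, C=50, D=50
Pot levels (distinct totals of non-folded players): 24, 50
Layer 1-24: 24 each from A, B, C, D = 24*4 = 96 chips; eligible A, B, C, D
Layer 25-50: 26 each from A, C, D = 26*3 = 78 chips; eligible A, C, D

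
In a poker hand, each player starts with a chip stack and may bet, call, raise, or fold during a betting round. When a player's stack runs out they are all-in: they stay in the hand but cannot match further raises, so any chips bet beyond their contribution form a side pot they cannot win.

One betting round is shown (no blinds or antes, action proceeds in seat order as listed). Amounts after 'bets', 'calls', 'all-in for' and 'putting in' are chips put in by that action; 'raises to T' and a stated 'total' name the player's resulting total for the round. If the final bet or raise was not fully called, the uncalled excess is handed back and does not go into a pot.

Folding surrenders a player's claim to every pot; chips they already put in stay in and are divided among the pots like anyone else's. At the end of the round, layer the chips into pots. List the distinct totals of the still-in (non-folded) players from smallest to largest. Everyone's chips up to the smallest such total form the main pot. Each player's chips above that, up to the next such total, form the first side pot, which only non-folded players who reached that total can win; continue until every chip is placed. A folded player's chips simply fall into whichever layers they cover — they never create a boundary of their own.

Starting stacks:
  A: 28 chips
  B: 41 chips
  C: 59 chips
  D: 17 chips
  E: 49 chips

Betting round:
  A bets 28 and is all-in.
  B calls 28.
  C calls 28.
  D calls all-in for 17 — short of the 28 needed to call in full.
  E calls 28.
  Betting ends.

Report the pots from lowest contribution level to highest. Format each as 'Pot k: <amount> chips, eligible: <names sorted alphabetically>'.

Pot 1: 85 chips, eligible: A, B, C, D, E
Pot 2: 44 chips, eligible: A, B, C, E

Derivation:
Contributions: A=28, B=28, C=28, D=17, E=28
Pot levels (distinct totals of non-folded players): 17, 28
Layer 1-17: 17 each from A, B, C, D, E = 17*5 = 85 chips; eligible A, B, C, D, E
Layer 18-28: 11 each from A, B, C, E = 11*4 = 44 chips; eligible A, B, C, E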